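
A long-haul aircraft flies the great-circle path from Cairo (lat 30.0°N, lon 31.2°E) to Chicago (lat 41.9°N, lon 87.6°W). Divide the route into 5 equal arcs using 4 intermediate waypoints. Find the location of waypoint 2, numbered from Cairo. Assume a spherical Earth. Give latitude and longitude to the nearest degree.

Write both endpoints as unit vectors p₁, p₂ with components (cos φ cos λ, cos φ sin λ, sin φ).
The central angle between the endpoints is δ = arccos(p₁·p₂) ≈ 1.547 rad (88.7°).
Interpolate at f = 2/5 with slerp weights a = sin((1−f)δ)/sin δ ≈ 0.801, b = sin(fδ)/sin δ ≈ 0.580.
p = a·p₁ + b·p₂ ≈ (0.611, -0.072, 0.788); φ = arcsin(p_z) ≈ 52.00°, λ = atan2(p_y, p_x) ≈ -6.74°.

≈ lat 52°N, lon 7°W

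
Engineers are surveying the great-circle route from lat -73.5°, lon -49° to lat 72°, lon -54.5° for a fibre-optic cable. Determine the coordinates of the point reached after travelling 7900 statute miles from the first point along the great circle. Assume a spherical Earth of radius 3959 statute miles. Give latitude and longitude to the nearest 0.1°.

≈ lat 40.8°, lon -52.6°

Convert each endpoint to a unit vector on the sphere (x = cos φ cos λ, y = cos φ sin λ, z = sin φ).
The central angle between the endpoints is δ = arccos(p₁·p₂) ≈ 2.540 rad (145.5°). The total great-circle distance is δ·R ≈ 2.540 × 3959 ≈ 10057 mi, so the target fraction is f = 7900/10057 ≈ 0.786.
Interpolate at f ≈ 0.786 with slerp weights a = sin((1−f)δ)/sin δ ≈ 0.916, b = sin(fδ)/sin δ ≈ 1.610.
p = a·p₁ + b·p₂ ≈ (0.460, -0.601, 0.653); φ = arcsin(p_z) ≈ 40.80°, λ = atan2(p_y, p_x) ≈ -52.61°.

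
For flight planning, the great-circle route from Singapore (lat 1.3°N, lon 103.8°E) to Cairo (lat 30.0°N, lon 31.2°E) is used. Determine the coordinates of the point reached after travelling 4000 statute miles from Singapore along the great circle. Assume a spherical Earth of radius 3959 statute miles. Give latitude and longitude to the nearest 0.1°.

Write both endpoints as unit vectors p₁, p₂ with components (cos φ cos λ, cos φ sin λ, sin φ).
The central angle between the endpoints is δ = arccos(p₁·p₂) ≈ 1.297 rad (74.3°). The total great-circle distance is δ·R ≈ 1.297 × 3959 ≈ 5135 mi, so the target fraction is f = 4000/5135 ≈ 0.779.
Interpolate at f ≈ 0.779 with slerp weights a = sin((1−f)δ)/sin δ ≈ 0.294, b = sin(fδ)/sin δ ≈ 0.880.
p = a·p₁ + b·p₂ ≈ (0.582, 0.680, 0.447); φ = arcsin(p_z) ≈ 26.52°, λ = atan2(p_y, p_x) ≈ 49.46°.

≈ lat 26.5°N, lon 49.5°E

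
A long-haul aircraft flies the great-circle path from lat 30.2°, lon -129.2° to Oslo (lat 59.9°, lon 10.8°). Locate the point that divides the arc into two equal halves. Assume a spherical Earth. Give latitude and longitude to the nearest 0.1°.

Write both endpoints as unit vectors p₁, p₂ with components (cos φ cos λ, cos φ sin λ, sin φ).
The central angle between the endpoints is δ = arccos(p₁·p₂) ≈ 1.467 rad (84.1°).
Interpolate at f = 1/2 with slerp weights a = sin((1−f)δ)/sin δ ≈ 0.673, b = sin(fδ)/sin δ ≈ 0.673.
p = a·p₁ + b·p₂ ≈ (-0.036, -0.388, 0.921); φ = arcsin(p_z) ≈ 67.09°, λ = atan2(p_y, p_x) ≈ -95.32°.

≈ lat 67.1°, lon -95.3°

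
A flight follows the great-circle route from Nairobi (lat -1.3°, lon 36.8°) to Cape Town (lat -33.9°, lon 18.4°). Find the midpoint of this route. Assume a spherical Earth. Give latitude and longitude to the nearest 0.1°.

Convert each endpoint to a unit vector on the sphere (x = cos φ cos λ, y = cos φ sin λ, z = sin φ).
The central angle between the endpoints is δ = arccos(p₁·p₂) ≈ 0.643 rad (36.9°).
Interpolate at f = 1/2 with slerp weights a = sin((1−f)δ)/sin δ ≈ 0.527, b = sin(fδ)/sin δ ≈ 0.527.
p = a·p₁ + b·p₂ ≈ (0.837, 0.454, -0.306); φ = arcsin(p_z) ≈ -17.81°, λ = atan2(p_y, p_x) ≈ 28.46°.

≈ lat -17.8°, lon 28.5°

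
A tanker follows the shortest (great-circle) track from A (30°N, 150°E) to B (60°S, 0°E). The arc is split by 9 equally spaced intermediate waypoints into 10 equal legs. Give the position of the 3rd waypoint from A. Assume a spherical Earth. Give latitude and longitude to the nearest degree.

≈ (10°S, 133°E)

From cos δ = sin φ₁ sin φ₂ + cos φ₁ cos φ₂ cos Δλ, the central angle is δ ≈ 2.512 rad (143.9°).
Interpolate at f = 3/10 with slerp weights a = sin((1−f)δ)/sin δ ≈ 1.668, b = sin(fδ)/sin δ ≈ 1.161.
p = a·p₁ + b·p₂ ≈ (-0.670, 0.722, -0.172); φ = arcsin(p_z) ≈ -9.90°, λ = atan2(p_y, p_x) ≈ 132.86°.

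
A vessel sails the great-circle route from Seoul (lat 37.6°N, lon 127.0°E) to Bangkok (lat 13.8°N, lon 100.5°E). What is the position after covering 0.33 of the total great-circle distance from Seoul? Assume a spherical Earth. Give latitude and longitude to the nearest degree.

≈ lat 30°N, lon 117°E

Convert each endpoint to a unit vector on the sphere (x = cos φ cos λ, y = cos φ sin λ, z = sin φ).
The central angle between the endpoints is δ = arccos(p₁·p₂) ≈ 0.584 rad (33.5°).
Interpolate at f = 0.33 with slerp weights a = sin((1−f)δ)/sin δ ≈ 0.692, b = sin(fδ)/sin δ ≈ 0.347.
p = a·p₁ + b·p₂ ≈ (-0.391, 0.769, 0.505); φ = arcsin(p_z) ≈ 30.33°, λ = atan2(p_y, p_x) ≈ 116.96°.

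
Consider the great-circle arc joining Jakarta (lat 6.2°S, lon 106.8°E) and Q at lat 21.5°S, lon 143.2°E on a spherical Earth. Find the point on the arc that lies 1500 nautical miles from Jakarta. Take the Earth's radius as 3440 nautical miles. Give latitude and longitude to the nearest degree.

≈ lat 17°S, lon 130°E

Convert each endpoint to a unit vector on the sphere (x = cos φ cos λ, y = cos φ sin λ, z = sin φ).
The central angle between the endpoints is δ = arccos(p₁·p₂) ≈ 0.670 rad (38.4°). The total great-circle distance is δ·R ≈ 0.670 × 3440 ≈ 2303 nmi, so the target fraction is f = 1500/2303 ≈ 0.651.
Interpolate at f ≈ 0.651 with slerp weights a = sin((1−f)δ)/sin δ ≈ 0.373, b = sin(fδ)/sin δ ≈ 0.681.
p = a·p₁ + b·p₂ ≈ (-0.614, 0.734, -0.290); φ = arcsin(p_z) ≈ -16.84°, λ = atan2(p_y, p_x) ≈ 129.91°.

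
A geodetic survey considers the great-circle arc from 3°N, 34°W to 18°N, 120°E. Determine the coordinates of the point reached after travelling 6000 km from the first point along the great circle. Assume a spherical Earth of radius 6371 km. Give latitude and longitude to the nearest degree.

Write both endpoints as unit vectors p₁, p₂ with components (cos φ cos λ, cos φ sin λ, sin φ).
The central angle between the endpoints is δ = arccos(p₁·p₂) ≈ 2.563 rad (146.9°). The total great-circle distance is δ·R ≈ 2.563 × 6371 ≈ 16332 km, so the target fraction is f = 6000/16332 ≈ 0.367.
Interpolate at f ≈ 0.367 with slerp weights a = sin((1−f)δ)/sin δ ≈ 1.827, b = sin(fδ)/sin δ ≈ 1.480.
p = a·p₁ + b·p₂ ≈ (0.809, 0.198, 0.553); φ = arcsin(p_z) ≈ 33.56°, λ = atan2(p_y, p_x) ≈ 13.76°.

≈ 34°N, 14°E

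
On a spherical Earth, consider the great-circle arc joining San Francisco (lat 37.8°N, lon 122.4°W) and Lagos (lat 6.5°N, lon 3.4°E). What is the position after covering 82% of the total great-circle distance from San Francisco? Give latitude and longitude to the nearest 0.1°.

≈ lat 20.7°N, lon 11.6°W

The haversine formula gives a central angle δ ≈ 1.971 rad (112.9°) between the endpoints.
Interpolate at f = 0.82 with slerp weights a = sin((1−f)δ)/sin δ ≈ 0.377, b = sin(fδ)/sin δ ≈ 1.085.
p = a·p₁ + b·p₂ ≈ (0.916, -0.188, 0.354); φ = arcsin(p_z) ≈ 20.73°, λ = atan2(p_y, p_x) ≈ -11.58°.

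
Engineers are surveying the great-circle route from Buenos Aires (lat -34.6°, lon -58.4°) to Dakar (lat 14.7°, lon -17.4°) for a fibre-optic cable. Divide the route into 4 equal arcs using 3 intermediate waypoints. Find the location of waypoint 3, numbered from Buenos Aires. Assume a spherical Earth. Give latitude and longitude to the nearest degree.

≈ lat 2°, lon -27°

From cos δ = sin φ₁ sin φ₂ + cos φ₁ cos φ₂ cos Δλ, the central angle is δ ≈ 1.096 rad (62.8°).
Interpolate at f = 3/4 with slerp weights a = sin((1−f)δ)/sin δ ≈ 0.304, b = sin(fδ)/sin δ ≈ 0.824.
p = a·p₁ + b·p₂ ≈ (0.891, -0.452, 0.036); φ = arcsin(p_z) ≈ 2.08°, λ = atan2(p_y, p_x) ≈ -26.86°.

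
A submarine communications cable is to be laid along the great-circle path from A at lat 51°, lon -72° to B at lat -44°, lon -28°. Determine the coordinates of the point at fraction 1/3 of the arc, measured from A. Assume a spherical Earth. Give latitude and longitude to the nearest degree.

≈ lat 20°, lon -54°

Write both endpoints as unit vectors p₁, p₂ with components (cos φ cos λ, cos φ sin λ, sin φ).
The central angle between the endpoints is δ = arccos(p₁·p₂) ≈ 1.787 rad (102.4°).
Interpolate at f = 1/3 with slerp weights a = sin((1−f)δ)/sin δ ≈ 0.951, b = sin(fδ)/sin δ ≈ 0.574.
p = a·p₁ + b·p₂ ≈ (0.550, -0.763, 0.340); φ = arcsin(p_z) ≈ 19.88°, λ = atan2(p_y, p_x) ≈ -54.23°.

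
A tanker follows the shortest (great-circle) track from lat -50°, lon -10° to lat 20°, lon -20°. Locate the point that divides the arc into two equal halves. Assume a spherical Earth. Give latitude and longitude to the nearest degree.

Write both endpoints as unit vectors p₁, p₂ with components (cos φ cos λ, cos φ sin λ, sin φ).
The central angle between the endpoints is δ = arccos(p₁·p₂) ≈ 1.231 rad (70.6°).
Interpolate at f = 1/2 with slerp weights a = sin((1−f)δ)/sin δ ≈ 0.612, b = sin(fδ)/sin δ ≈ 0.612.
p = a·p₁ + b·p₂ ≈ (0.929, -0.265, -0.260); φ = arcsin(p_z) ≈ -15.05°, λ = atan2(p_y, p_x) ≈ -15.94°.

≈ lat -15°, lon -16°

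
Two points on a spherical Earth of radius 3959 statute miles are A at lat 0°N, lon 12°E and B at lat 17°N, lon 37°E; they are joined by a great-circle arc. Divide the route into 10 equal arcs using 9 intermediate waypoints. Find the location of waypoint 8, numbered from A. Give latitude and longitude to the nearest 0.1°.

Write both endpoints as unit vectors p₁, p₂ with components (cos φ cos λ, cos φ sin λ, sin φ).
The central angle between the endpoints is δ = arccos(p₁·p₂) ≈ 0.522 rad (29.9°).
Interpolate at f = 8/10 with slerp weights a = sin((1−f)δ)/sin δ ≈ 0.209, b = sin(fδ)/sin δ ≈ 0.813.
p = a·p₁ + b·p₂ ≈ (0.826, 0.512, 0.238); φ = arcsin(p_z) ≈ 13.76°, λ = atan2(p_y, p_x) ≈ 31.78°.

≈ lat 13.8°N, lon 31.8°E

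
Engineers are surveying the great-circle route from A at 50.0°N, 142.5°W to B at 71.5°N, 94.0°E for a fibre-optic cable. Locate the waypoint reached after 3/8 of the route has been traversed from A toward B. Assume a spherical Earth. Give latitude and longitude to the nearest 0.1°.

The haversine formula gives a central angle δ ≈ 0.910 rad (52.1°) between the endpoints.
Interpolate at f = 3/8 with slerp weights a = sin((1−f)δ)/sin δ ≈ 0.682, b = sin(fδ)/sin δ ≈ 0.424.
p = a·p₁ + b·p₂ ≈ (-0.357, -0.133, 0.925); φ = arcsin(p_z) ≈ 67.60°, λ = atan2(p_y, p_x) ≈ -159.61°.

≈ 67.6°N, 159.6°W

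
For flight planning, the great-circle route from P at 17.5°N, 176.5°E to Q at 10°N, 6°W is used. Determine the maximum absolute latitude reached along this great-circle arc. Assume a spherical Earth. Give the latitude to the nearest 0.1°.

The great circle lies in the plane with unit normal n̂ = (p₁ × p₂)/|p₁ × p₂|.
Here n̂_z ≈ +0.088; the vertex latitude is φ_max = arccos|n̂_z| ≈ 84.9°.
Check via Clairaut: cos φ_max = |cos φ₁| · sin C = cos(17.5°)·sin(5.3°) ≈ 0.088, again giving ≈ 84.9°.

≈ 84.9°N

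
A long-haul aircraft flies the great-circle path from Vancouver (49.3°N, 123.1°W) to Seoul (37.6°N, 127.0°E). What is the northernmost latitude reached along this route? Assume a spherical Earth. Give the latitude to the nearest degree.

≈ 60°N

The great circle lies in the plane with unit normal n̂ = (p₁ × p₂)/|p₁ × p₂|.
Here n̂_z ≈ -0.507; the vertex latitude is φ_max = arccos|n̂_z| ≈ 59.5°.
Check via Clairaut: cos φ_max = |cos φ₁| · sin C = cos(49.3°)·sin(51.0°) ≈ 0.507, again giving ≈ 59.5°.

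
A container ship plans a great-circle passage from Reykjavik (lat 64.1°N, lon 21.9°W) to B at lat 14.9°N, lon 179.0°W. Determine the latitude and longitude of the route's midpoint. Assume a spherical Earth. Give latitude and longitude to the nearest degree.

Write both endpoints as unit vectors p₁, p₂ with components (cos φ cos λ, cos φ sin λ, sin φ).
The central angle between the endpoints is δ = arccos(p₁·p₂) ≈ 1.729 rad (99.1°).
Interpolate at f = 1/2 with slerp weights a = sin((1−f)δ)/sin δ ≈ 0.770, b = sin(fδ)/sin δ ≈ 0.770.
p = a·p₁ + b·p₂ ≈ (-0.432, -0.139, 0.891); φ = arcsin(p_z) ≈ 63.01°, λ = atan2(p_y, p_x) ≈ -162.23°.

≈ lat 63°N, lon 162°W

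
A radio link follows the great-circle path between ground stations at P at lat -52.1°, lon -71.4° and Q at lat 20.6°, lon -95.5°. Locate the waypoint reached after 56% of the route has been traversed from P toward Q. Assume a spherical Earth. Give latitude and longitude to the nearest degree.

≈ lat -12°, lon -87°

Convert each endpoint to a unit vector on the sphere (x = cos φ cos λ, y = cos φ sin λ, z = sin φ).
The central angle between the endpoints is δ = arccos(p₁·p₂) ≈ 1.321 rad (75.7°).
Interpolate at f = 0.56 with slerp weights a = sin((1−f)δ)/sin δ ≈ 0.567, b = sin(fδ)/sin δ ≈ 0.696.
p = a·p₁ + b·p₂ ≈ (0.049, -0.978, -0.202); φ = arcsin(p_z) ≈ -11.67°, λ = atan2(p_y, p_x) ≈ -87.16°.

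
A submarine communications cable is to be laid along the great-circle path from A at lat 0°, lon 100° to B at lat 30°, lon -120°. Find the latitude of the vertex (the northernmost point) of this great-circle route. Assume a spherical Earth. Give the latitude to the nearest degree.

≈ 42°

The great circle lies in the plane with unit normal n̂ = (p₁ × p₂)/|p₁ × p₂|.
Here n̂_z ≈ +0.744; the vertex latitude is φ_max = arccos|n̂_z| ≈ 41.9°.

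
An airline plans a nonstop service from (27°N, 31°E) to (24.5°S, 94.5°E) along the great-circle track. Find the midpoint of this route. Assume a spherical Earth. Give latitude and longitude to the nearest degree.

The haversine formula gives a central angle δ ≈ 1.396 rad (80.0°) between the endpoints.
Interpolate at f = 1/2 with slerp weights a = sin((1−f)δ)/sin δ ≈ 0.653, b = sin(fδ)/sin δ ≈ 0.653.
p = a·p₁ + b·p₂ ≈ (0.452, 0.892, 0.026); φ = arcsin(p_z) ≈ 1.47°, λ = atan2(p_y, p_x) ≈ 63.12°.

≈ (1°N, 63°E)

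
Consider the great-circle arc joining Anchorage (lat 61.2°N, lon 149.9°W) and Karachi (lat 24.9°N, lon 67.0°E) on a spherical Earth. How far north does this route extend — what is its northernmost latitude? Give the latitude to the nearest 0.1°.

≈ 74.8°N

The great circle lies in the plane with unit normal n̂ = (p₁ × p₂)/|p₁ × p₂|.
Here n̂_z ≈ -0.262; the vertex latitude is φ_max = arccos|n̂_z| ≈ 74.8°.
Check via Clairaut: cos φ_max = |cos φ₁| · sin C = cos(61.2°)·sin(33.0°) ≈ 0.262, again giving ≈ 74.8°.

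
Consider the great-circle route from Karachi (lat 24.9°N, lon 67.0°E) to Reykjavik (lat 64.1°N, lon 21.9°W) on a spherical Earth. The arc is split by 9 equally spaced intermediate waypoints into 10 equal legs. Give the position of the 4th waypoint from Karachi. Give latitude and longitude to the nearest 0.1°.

Write both endpoints as unit vectors p₁, p₂ with components (cos φ cos λ, cos φ sin λ, sin φ).
The central angle between the endpoints is δ = arccos(p₁·p₂) ≈ 1.174 rad (67.3°).
Interpolate at f = 4/10 with slerp weights a = sin((1−f)δ)/sin δ ≈ 0.702, b = sin(fδ)/sin δ ≈ 0.491.
p = a·p₁ + b·p₂ ≈ (0.448, 0.506, 0.737); φ = arcsin(p_z) ≈ 47.48°, λ = atan2(p_y, p_x) ≈ 48.52°.

≈ lat 47.5°N, lon 48.5°E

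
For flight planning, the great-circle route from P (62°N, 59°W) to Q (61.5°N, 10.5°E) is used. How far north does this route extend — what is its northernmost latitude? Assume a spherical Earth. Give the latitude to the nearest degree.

The great circle lies in the plane with unit normal n̂ = (p₁ × p₂)/|p₁ × p₂|.
Here n̂_z ≈ +0.404; the vertex latitude is φ_max = arccos|n̂_z| ≈ 66.2°.

≈ 66°N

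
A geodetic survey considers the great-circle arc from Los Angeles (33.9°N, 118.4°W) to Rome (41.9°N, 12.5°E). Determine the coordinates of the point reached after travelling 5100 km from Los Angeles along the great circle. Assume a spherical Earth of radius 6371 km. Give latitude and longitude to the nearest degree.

≈ 62°N, 60°W

Write both endpoints as unit vectors p₁, p₂ with components (cos φ cos λ, cos φ sin λ, sin φ).
The central angle between the endpoints is δ = arccos(p₁·p₂) ≈ 1.603 rad (91.8°). The total great-circle distance is δ·R ≈ 1.603 × 6371 ≈ 10212 km, so the target fraction is f = 5100/10212 ≈ 0.499.
Interpolate at f ≈ 0.499 with slerp weights a = sin((1−f)δ)/sin δ ≈ 0.719, b = sin(fδ)/sin δ ≈ 0.718.
p = a·p₁ + b·p₂ ≈ (0.238, -0.410, 0.881); φ = arcsin(p_z) ≈ 61.73°, λ = atan2(p_y, p_x) ≈ -59.85°.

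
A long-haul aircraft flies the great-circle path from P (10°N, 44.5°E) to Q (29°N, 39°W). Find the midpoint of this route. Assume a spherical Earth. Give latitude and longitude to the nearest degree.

Write both endpoints as unit vectors p₁, p₂ with components (cos φ cos λ, cos φ sin λ, sin φ).
The central angle between the endpoints is δ = arccos(p₁·p₂) ≈ 1.388 rad (79.5°).
Interpolate at f = 1/2 with slerp weights a = sin((1−f)δ)/sin δ ≈ 0.650, b = sin(fδ)/sin δ ≈ 0.650.
p = a·p₁ + b·p₂ ≈ (0.899, 0.091, 0.428); φ = arcsin(p_z) ≈ 25.36°, λ = atan2(p_y, p_x) ≈ 5.78°.

≈ (25°N, 6°E)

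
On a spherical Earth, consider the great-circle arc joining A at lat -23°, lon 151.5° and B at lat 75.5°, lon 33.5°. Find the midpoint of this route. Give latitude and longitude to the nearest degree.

≈ lat 35°, lon 136°

Convert each endpoint to a unit vector on the sphere (x = cos φ cos λ, y = cos φ sin λ, z = sin φ).
The central angle between the endpoints is δ = arccos(p₁·p₂) ≈ 2.079 rad (119.1°).
Interpolate at f = 1/2 with slerp weights a = sin((1−f)δ)/sin δ ≈ 0.987, b = sin(fδ)/sin δ ≈ 0.987.
p = a·p₁ + b·p₂ ≈ (-0.592, 0.570, 0.570); φ = arcsin(p_z) ≈ 34.73°, λ = atan2(p_y, p_x) ≈ 136.11°.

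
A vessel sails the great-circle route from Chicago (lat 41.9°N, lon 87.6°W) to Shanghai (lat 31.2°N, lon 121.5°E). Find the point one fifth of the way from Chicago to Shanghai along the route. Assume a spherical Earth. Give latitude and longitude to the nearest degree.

Write both endpoints as unit vectors p₁, p₂ with components (cos φ cos λ, cos φ sin λ, sin φ).
The central angle between the endpoints is δ = arccos(p₁·p₂) ≈ 1.783 rad (102.1°).
Interpolate at f = 1/5 with slerp weights a = sin((1−f)δ)/sin δ ≈ 1.012, b = sin(fδ)/sin δ ≈ 0.357.
p = a·p₁ + b·p₂ ≈ (-0.128, -0.492, 0.861); φ = arcsin(p_z) ≈ 59.42°, λ = atan2(p_y, p_x) ≈ -104.57°.

≈ lat 59°N, lon 105°W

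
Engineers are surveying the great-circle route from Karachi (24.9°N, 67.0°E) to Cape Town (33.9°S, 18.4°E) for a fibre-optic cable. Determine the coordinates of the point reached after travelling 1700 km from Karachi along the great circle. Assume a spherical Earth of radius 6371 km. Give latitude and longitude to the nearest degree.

Convert each endpoint to a unit vector on the sphere (x = cos φ cos λ, y = cos φ sin λ, z = sin φ).
The central angle between the endpoints is δ = arccos(p₁·p₂) ≈ 1.305 rad (74.7°). The total great-circle distance is δ·R ≈ 1.305 × 6371 ≈ 8312 km, so the target fraction is f = 1700/8312 ≈ 0.205.
Interpolate at f ≈ 0.205 with slerp weights a = sin((1−f)δ)/sin δ ≈ 0.893, b = sin(fδ)/sin δ ≈ 0.273.
p = a·p₁ + b·p₂ ≈ (0.532, 0.817, 0.223); φ = arcsin(p_z) ≈ 12.91°, λ = atan2(p_y, p_x) ≈ 56.95°.

≈ 13°N, 57°E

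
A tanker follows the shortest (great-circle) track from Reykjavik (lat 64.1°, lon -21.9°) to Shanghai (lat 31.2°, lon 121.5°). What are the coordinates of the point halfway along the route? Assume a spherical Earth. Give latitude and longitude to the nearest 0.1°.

Convert each endpoint to a unit vector on the sphere (x = cos φ cos λ, y = cos φ sin λ, z = sin φ).
The central angle between the endpoints is δ = arccos(p₁·p₂) ≈ 1.404 rad (80.4°).
Interpolate at f = 1/2 with slerp weights a = sin((1−f)δ)/sin δ ≈ 0.655, b = sin(fδ)/sin δ ≈ 0.655.
p = a·p₁ + b·p₂ ≈ (-0.027, 0.371, 0.928); φ = arcsin(p_z) ≈ 68.17°, λ = atan2(p_y, p_x) ≈ 94.21°.

≈ lat 68.2°, lon 94.2°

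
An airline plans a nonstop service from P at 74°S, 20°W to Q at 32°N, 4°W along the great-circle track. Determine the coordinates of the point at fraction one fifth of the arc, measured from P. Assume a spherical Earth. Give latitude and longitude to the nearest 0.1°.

Write both endpoints as unit vectors p₁, p₂ with components (cos φ cos λ, cos φ sin λ, sin φ).
The central angle between the endpoints is δ = arccos(p₁·p₂) ≈ 1.859 rad (106.5°).
Interpolate at f = 1/5 with slerp weights a = sin((1−f)δ)/sin δ ≈ 1.040, b = sin(fδ)/sin δ ≈ 0.379.
p = a·p₁ + b·p₂ ≈ (0.590, -0.120, -0.798); φ = arcsin(p_z) ≈ -52.98°, λ = atan2(p_y, p_x) ≈ -11.54°.

≈ 53.0°S, 11.5°W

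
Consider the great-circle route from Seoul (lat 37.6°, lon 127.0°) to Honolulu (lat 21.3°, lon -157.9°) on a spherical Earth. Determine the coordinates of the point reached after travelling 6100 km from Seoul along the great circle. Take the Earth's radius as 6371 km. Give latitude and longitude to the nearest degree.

≈ lat 27°, lon -168°

The haversine formula gives a central angle δ ≈ 1.147 rad (65.7°) between the endpoints. The total great-circle distance is δ·R ≈ 1.147 × 6371 ≈ 7306 km, so the target fraction is f = 6100/7306 ≈ 0.835.
Interpolate at f ≈ 0.835 with slerp weights a = sin((1−f)δ)/sin δ ≈ 0.206, b = sin(fδ)/sin δ ≈ 0.897.
p = a·p₁ + b·p₂ ≈ (-0.873, -0.184, 0.452); φ = arcsin(p_z) ≈ 26.86°, λ = atan2(p_y, p_x) ≈ -168.11°.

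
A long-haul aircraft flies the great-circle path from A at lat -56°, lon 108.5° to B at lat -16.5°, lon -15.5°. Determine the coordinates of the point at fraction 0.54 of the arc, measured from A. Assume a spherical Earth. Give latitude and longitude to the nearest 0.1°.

The haversine formula gives a central angle δ ≈ 1.635 rad (93.7°) between the endpoints.
Interpolate at f = 0.54 with slerp weights a = sin((1−f)δ)/sin δ ≈ 0.685, b = sin(fδ)/sin δ ≈ 0.774.
p = a·p₁ + b·p₂ ≈ (0.594, 0.165, -0.788); φ = arcsin(p_z) ≈ -51.95°, λ = atan2(p_y, p_x) ≈ 15.50°.

≈ lat -52.0°, lon 15.5°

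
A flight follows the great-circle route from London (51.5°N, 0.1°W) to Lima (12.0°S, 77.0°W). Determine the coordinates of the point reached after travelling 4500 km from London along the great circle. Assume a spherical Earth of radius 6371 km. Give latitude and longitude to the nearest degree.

From cos δ = sin φ₁ sin φ₂ + cos φ₁ cos φ₂ cos Δλ, the central angle is δ ≈ 1.596 rad (91.4°). The total great-circle distance is δ·R ≈ 1.596 × 6371 ≈ 10165 km, so the target fraction is f = 4500/10165 ≈ 0.443.
Interpolate at f ≈ 0.443 with slerp weights a = sin((1−f)δ)/sin δ ≈ 0.777, b = sin(fδ)/sin δ ≈ 0.649.
p = a·p₁ + b·p₂ ≈ (0.626, -0.620, 0.473); φ = arcsin(p_z) ≈ 28.23°, λ = atan2(p_y, p_x) ≈ -44.69°.

≈ 28°N, 45°W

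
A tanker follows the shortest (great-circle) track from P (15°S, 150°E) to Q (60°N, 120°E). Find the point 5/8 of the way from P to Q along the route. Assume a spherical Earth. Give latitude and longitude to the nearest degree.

≈ (33°N, 137°E)

The haversine formula gives a central angle δ ≈ 1.375 rad (78.8°) between the endpoints.
Interpolate at f = 5/8 with slerp weights a = sin((1−f)δ)/sin δ ≈ 0.503, b = sin(fδ)/sin δ ≈ 0.772.
p = a·p₁ + b·p₂ ≈ (-0.614, 0.577, 0.539); φ = arcsin(p_z) ≈ 32.60°, λ = atan2(p_y, p_x) ≈ 136.75°.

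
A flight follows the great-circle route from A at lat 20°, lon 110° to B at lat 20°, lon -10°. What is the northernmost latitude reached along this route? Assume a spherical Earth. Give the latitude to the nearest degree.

The great circle lies in the plane with unit normal n̂ = (p₁ × p₂)/|p₁ × p₂|.
Here n̂_z ≈ -0.808; the vertex latitude is φ_max = arccos|n̂_z| ≈ 36.1°.

≈ 36°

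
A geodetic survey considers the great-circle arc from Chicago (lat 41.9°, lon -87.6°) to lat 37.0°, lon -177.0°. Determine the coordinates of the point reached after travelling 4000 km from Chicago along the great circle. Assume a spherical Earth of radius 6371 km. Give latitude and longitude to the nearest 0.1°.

≈ lat 48.8°, lon -138.9°

Write both endpoints as unit vectors p₁, p₂ with components (cos φ cos λ, cos φ sin λ, sin φ).
The central angle between the endpoints is δ = arccos(p₁·p₂) ≈ 1.150 rad (65.9°). The total great-circle distance is δ·R ≈ 1.150 × 6371 ≈ 7329 km, so the target fraction is f = 4000/7329 ≈ 0.546.
Interpolate at f ≈ 0.546 with slerp weights a = sin((1−f)δ)/sin δ ≈ 0.547, b = sin(fδ)/sin δ ≈ 0.643.
p = a·p₁ + b·p₂ ≈ (-0.496, -0.433, 0.752); φ = arcsin(p_z) ≈ 48.79°, λ = atan2(p_y, p_x) ≈ -138.86°.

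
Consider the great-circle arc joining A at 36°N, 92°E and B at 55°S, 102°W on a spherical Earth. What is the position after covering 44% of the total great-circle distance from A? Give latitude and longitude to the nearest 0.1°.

From cos δ = sin φ₁ sin φ₂ + cos φ₁ cos φ₂ cos Δλ, the central angle is δ ≈ 2.770 rad (158.7°).
Interpolate at f = 0.44 with slerp weights a = sin((1−f)δ)/sin δ ≈ 2.753, b = sin(fδ)/sin δ ≈ 2.585.
p = a·p₁ + b·p₂ ≈ (-0.386, 0.776, -0.499); φ = arcsin(p_z) ≈ -29.94°, λ = atan2(p_y, p_x) ≈ 116.45°.

≈ 29.9°S, 116.5°E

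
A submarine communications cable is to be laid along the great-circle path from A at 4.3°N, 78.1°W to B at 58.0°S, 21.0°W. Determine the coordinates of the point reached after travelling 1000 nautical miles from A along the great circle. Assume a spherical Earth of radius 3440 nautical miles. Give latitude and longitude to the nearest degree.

Write both endpoints as unit vectors p₁, p₂ with components (cos φ cos λ, cos φ sin λ, sin φ).
The central angle between the endpoints is δ = arccos(p₁·p₂) ≈ 1.345 rad (77.1°). The total great-circle distance is δ·R ≈ 1.345 × 3440 ≈ 4628 nmi, so the target fraction is f = 1000/4628 ≈ 0.216.
Interpolate at f ≈ 0.216 with slerp weights a = sin((1−f)δ)/sin δ ≈ 0.892, b = sin(fδ)/sin δ ≈ 0.294.
p = a·p₁ + b·p₂ ≈ (0.329, -0.927, -0.182); φ = arcsin(p_z) ≈ -10.51°, λ = atan2(p_y, p_x) ≈ -70.45°.

≈ 11°S, 70°W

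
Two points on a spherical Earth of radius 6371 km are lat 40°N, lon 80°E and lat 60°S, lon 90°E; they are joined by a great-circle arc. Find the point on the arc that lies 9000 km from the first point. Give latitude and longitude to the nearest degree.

Write both endpoints as unit vectors p₁, p₂ with components (cos φ cos λ, cos φ sin λ, sin φ).
The central angle between the endpoints is δ = arccos(p₁·p₂) ≈ 1.751 rad (100.3°). The total great-circle distance is δ·R ≈ 1.751 × 6371 ≈ 11157 km, so the target fraction is f = 9000/11157 ≈ 0.807.
Interpolate at f ≈ 0.807 with slerp weights a = sin((1−f)δ)/sin δ ≈ 0.338, b = sin(fδ)/sin δ ≈ 1.004.
p = a·p₁ + b·p₂ ≈ (0.045, 0.757, -0.652); φ = arcsin(p_z) ≈ -40.72°, λ = atan2(p_y, p_x) ≈ 86.60°.

≈ lat 41°S, lon 87°E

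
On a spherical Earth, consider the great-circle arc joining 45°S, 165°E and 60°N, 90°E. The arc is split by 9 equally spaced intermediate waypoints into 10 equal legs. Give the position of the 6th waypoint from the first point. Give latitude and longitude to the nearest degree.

≈ 20°N, 130°E

Write both endpoints as unit vectors p₁, p₂ with components (cos φ cos λ, cos φ sin λ, sin φ).
The central angle between the endpoints is δ = arccos(p₁·p₂) ≈ 2.119 rad (121.4°).
Interpolate at f = 6/10 with slerp weights a = sin((1−f)δ)/sin δ ≈ 0.878, b = sin(fδ)/sin δ ≈ 1.119.
p = a·p₁ + b·p₂ ≈ (-0.600, 0.720, 0.348); φ = arcsin(p_z) ≈ 20.39°, λ = atan2(p_y, p_x) ≈ 129.78°.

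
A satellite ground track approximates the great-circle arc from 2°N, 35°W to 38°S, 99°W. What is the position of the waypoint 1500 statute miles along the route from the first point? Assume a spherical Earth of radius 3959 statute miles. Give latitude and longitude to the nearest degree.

≈ 12°S, 51°W

Convert each endpoint to a unit vector on the sphere (x = cos φ cos λ, y = cos φ sin λ, z = sin φ).
The central angle between the endpoints is δ = arccos(p₁·p₂) ≈ 1.241 rad (71.1°). The total great-circle distance is δ·R ≈ 1.241 × 3959 ≈ 4914 mi, so the target fraction is f = 1500/4914 ≈ 0.305.
Interpolate at f ≈ 0.305 with slerp weights a = sin((1−f)δ)/sin δ ≈ 0.803, b = sin(fδ)/sin δ ≈ 0.391.
p = a·p₁ + b·p₂ ≈ (0.609, -0.764, -0.213); φ = arcsin(p_z) ≈ -12.28°, λ = atan2(p_y, p_x) ≈ -51.46°.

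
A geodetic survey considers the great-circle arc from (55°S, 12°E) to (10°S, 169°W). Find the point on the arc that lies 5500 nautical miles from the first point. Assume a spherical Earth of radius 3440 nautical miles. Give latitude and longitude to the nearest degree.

≈ (33°S, 169°W)

From cos δ = sin φ₁ sin φ₂ + cos φ₁ cos φ₂ cos Δλ, the central angle is δ ≈ 2.007 rad (115.0°). The total great-circle distance is δ·R ≈ 2.007 × 3440 ≈ 6904 nmi, so the target fraction is f = 5500/6904 ≈ 0.797.
Interpolate at f ≈ 0.797 with slerp weights a = sin((1−f)δ)/sin δ ≈ 0.438, b = sin(fδ)/sin δ ≈ 1.103.
p = a·p₁ + b·p₂ ≈ (-0.820, -0.155, -0.550); φ = arcsin(p_z) ≈ -33.39°, λ = atan2(p_y, p_x) ≈ -169.30°.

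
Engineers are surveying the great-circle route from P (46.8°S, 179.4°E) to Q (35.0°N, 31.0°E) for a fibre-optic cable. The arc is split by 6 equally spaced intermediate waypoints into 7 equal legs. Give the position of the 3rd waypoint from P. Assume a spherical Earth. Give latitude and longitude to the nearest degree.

Write both endpoints as unit vectors p₁, p₂ with components (cos φ cos λ, cos φ sin λ, sin φ).
The central angle between the endpoints is δ = arccos(p₁·p₂) ≈ 2.681 rad (153.6°).
Interpolate at f = 3/7 with slerp weights a = sin((1−f)δ)/sin δ ≈ 2.247, b = sin(fδ)/sin δ ≈ 2.052.
p = a·p₁ + b·p₂ ≈ (-0.098, 0.882, -0.461); φ = arcsin(p_z) ≈ -27.48°, λ = atan2(p_y, p_x) ≈ 96.32°.

≈ (27°S, 96°E)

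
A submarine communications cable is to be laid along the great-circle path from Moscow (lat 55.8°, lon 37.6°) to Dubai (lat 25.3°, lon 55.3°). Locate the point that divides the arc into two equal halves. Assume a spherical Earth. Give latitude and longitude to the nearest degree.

≈ lat 41°, lon 49°

From cos δ = sin φ₁ sin φ₂ + cos φ₁ cos φ₂ cos Δλ, the central angle is δ ≈ 0.578 rad (33.1°).
Interpolate at f = 1/2 with slerp weights a = sin((1−f)δ)/sin δ ≈ 0.522, b = sin(fδ)/sin δ ≈ 0.522.
p = a·p₁ + b·p₂ ≈ (0.501, 0.567, 0.654); φ = arcsin(p_z) ≈ 40.87°, λ = atan2(p_y, p_x) ≈ 48.53°.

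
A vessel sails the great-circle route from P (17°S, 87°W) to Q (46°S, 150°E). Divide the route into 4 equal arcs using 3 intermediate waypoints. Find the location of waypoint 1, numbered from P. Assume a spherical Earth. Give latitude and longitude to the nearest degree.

≈ (36°S, 105°W)

From cos δ = sin φ₁ sin φ₂ + cos φ₁ cos φ₂ cos Δλ, the central angle is δ ≈ 1.723 rad (98.7°).
Interpolate at f = 1/4 with slerp weights a = sin((1−f)δ)/sin δ ≈ 0.973, b = sin(fδ)/sin δ ≈ 0.422.
p = a·p₁ + b·p₂ ≈ (-0.205, -0.782, -0.588); φ = arcsin(p_z) ≈ -36.03°, λ = atan2(p_y, p_x) ≈ -104.72°.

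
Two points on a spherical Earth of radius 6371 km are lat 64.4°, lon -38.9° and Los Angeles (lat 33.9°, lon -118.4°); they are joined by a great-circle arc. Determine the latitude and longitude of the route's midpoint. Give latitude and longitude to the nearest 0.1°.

Convert each endpoint to a unit vector on the sphere (x = cos φ cos λ, y = cos φ sin λ, z = sin φ).
The central angle between the endpoints is δ = arccos(p₁·p₂) ≈ 0.966 rad (55.4°).
Interpolate at f = 1/2 with slerp weights a = sin((1−f)δ)/sin δ ≈ 0.565, b = sin(fδ)/sin δ ≈ 0.565.
p = a·p₁ + b·p₂ ≈ (-0.033, -0.565, 0.824); φ = arcsin(p_z) ≈ 55.50°, λ = atan2(p_y, p_x) ≈ -93.34°.

≈ lat 55.5°, lon -93.3°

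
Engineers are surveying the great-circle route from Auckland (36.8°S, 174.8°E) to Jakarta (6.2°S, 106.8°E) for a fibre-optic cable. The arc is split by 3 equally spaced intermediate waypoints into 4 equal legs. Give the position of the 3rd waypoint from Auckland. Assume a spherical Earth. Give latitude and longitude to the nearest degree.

≈ (16°S, 121°E)

The haversine formula gives a central angle δ ≈ 1.199 rad (68.7°) between the endpoints.
Interpolate at f = 3/4 with slerp weights a = sin((1−f)δ)/sin δ ≈ 0.317, b = sin(fδ)/sin δ ≈ 0.840.
p = a·p₁ + b·p₂ ≈ (-0.494, 0.823, -0.281); φ = arcsin(p_z) ≈ -16.30°, λ = atan2(p_y, p_x) ≈ 120.99°.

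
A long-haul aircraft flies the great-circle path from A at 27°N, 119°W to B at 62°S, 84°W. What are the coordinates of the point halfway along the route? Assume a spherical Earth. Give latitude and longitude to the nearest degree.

≈ 18°S, 107°W

Write both endpoints as unit vectors p₁, p₂ with components (cos φ cos λ, cos φ sin λ, sin φ).
The central angle between the endpoints is δ = arccos(p₁·p₂) ≈ 1.629 rad (93.3°).
Interpolate at f = 1/2 with slerp weights a = sin((1−f)δ)/sin δ ≈ 0.729, b = sin(fδ)/sin δ ≈ 0.729.
p = a·p₁ + b·p₂ ≈ (-0.279, -0.908, -0.313); φ = arcsin(p_z) ≈ -18.21°, λ = atan2(p_y, p_x) ≈ -107.08°.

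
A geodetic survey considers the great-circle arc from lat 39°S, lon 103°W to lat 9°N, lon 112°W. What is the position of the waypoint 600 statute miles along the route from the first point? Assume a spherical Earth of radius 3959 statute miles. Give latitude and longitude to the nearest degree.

Convert each endpoint to a unit vector on the sphere (x = cos φ cos λ, y = cos φ sin λ, z = sin φ).
The central angle between the endpoints is δ = arccos(p₁·p₂) ≈ 0.850 rad (48.7°). The total great-circle distance is δ·R ≈ 0.850 × 3959 ≈ 3367 mi, so the target fraction is f = 600/3367 ≈ 0.178.
Interpolate at f ≈ 0.178 with slerp weights a = sin((1−f)δ)/sin δ ≈ 0.856, b = sin(fδ)/sin δ ≈ 0.201.
p = a·p₁ + b·p₂ ≈ (-0.224, -0.832, -0.507); φ = arcsin(p_z) ≈ -30.48°, λ = atan2(p_y, p_x) ≈ -105.06°.

≈ lat 30°S, lon 105°W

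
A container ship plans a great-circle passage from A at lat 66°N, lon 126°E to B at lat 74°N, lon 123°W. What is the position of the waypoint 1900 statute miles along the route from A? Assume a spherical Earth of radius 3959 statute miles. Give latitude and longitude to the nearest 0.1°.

From cos δ = sin φ₁ sin φ₂ + cos φ₁ cos φ₂ cos Δλ, the central angle is δ ≈ 0.577 rad (33.1°). The total great-circle distance is δ·R ≈ 0.577 × 3959 ≈ 2285 mi, so the target fraction is f = 1900/2285 ≈ 0.831.
Interpolate at f ≈ 0.831 with slerp weights a = sin((1−f)δ)/sin δ ≈ 0.178, b = sin(fδ)/sin δ ≈ 0.846.
p = a·p₁ + b·p₂ ≈ (-0.170, -0.137, 0.976); φ = arcsin(p_z) ≈ 77.41°, λ = atan2(p_y, p_x) ≈ -141.07°.

≈ lat 77.4°N, lon 141.1°W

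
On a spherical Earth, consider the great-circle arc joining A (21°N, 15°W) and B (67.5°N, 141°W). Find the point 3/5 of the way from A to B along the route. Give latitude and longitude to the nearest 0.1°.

≈ (65.4°N, 49.9°W)

The haversine formula gives a central angle δ ≈ 1.449 rad (83.0°) between the endpoints.
Interpolate at f = 3/5 with slerp weights a = sin((1−f)δ)/sin δ ≈ 0.552, b = sin(fδ)/sin δ ≈ 0.770.
p = a·p₁ + b·p₂ ≈ (0.269, -0.319, 0.909); φ = arcsin(p_z) ≈ 65.36°, λ = atan2(p_y, p_x) ≈ -49.86°.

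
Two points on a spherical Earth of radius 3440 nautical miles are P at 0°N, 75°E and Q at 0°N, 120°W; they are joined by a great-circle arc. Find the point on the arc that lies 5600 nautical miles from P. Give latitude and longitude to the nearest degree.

The haversine formula gives a central angle δ ≈ 2.880 rad (165.0°) between the endpoints. The total great-circle distance is δ·R ≈ 2.880 × 3440 ≈ 9906 nmi, so the target fraction is f = 5600/9906 ≈ 0.565.
Interpolate at f ≈ 0.565 with slerp weights a = sin((1−f)δ)/sin δ ≈ 3.669, b = sin(fδ)/sin δ ≈ 3.857.
p = a·p₁ + b·p₂ ≈ (-0.979, 0.203, 0.000); φ = arcsin(p_z) ≈ 0.00°, λ = atan2(p_y, p_x) ≈ 168.27°.

≈ 0°N, 168°E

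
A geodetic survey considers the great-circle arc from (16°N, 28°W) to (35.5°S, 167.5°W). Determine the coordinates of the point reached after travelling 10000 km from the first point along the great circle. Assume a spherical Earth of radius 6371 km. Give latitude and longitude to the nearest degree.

≈ (35°S, 106°W)

Convert each endpoint to a unit vector on the sphere (x = cos φ cos λ, y = cos φ sin λ, z = sin φ).
The central angle between the endpoints is δ = arccos(p₁·p₂) ≈ 2.427 rad (139.0°). The total great-circle distance is δ·R ≈ 2.427 × 6371 ≈ 15460 km, so the target fraction is f = 10000/15460 ≈ 0.647.
Interpolate at f ≈ 0.647 with slerp weights a = sin((1−f)δ)/sin δ ≈ 1.153, b = sin(fδ)/sin δ ≈ 1.525.
p = a·p₁ + b·p₂ ≈ (-0.234, -0.789, -0.568); φ = arcsin(p_z) ≈ -34.61°, λ = atan2(p_y, p_x) ≈ -106.50°.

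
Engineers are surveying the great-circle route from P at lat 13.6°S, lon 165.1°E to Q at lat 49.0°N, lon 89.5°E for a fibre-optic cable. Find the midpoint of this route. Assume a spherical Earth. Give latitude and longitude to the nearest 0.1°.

≈ lat 21.8°N, lon 135.9°E

Write both endpoints as unit vectors p₁, p₂ with components (cos φ cos λ, cos φ sin λ, sin φ).
The central angle between the endpoints is δ = arccos(p₁·p₂) ≈ 1.590 rad (91.1°).
Interpolate at f = 1/2 with slerp weights a = sin((1−f)δ)/sin δ ≈ 0.714, b = sin(fδ)/sin δ ≈ 0.714.
p = a·p₁ + b·p₂ ≈ (-0.666, 0.647, 0.371); φ = arcsin(p_z) ≈ 21.77°, λ = atan2(p_y, p_x) ≈ 135.86°.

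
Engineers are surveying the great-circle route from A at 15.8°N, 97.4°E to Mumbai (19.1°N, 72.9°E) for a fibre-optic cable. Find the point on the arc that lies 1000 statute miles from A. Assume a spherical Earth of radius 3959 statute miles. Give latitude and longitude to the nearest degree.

≈ 18°N, 82°E

The haversine formula gives a central angle δ ≈ 0.412 rad (23.6°) between the endpoints. The total great-circle distance is δ·R ≈ 0.412 × 3959 ≈ 1630 mi, so the target fraction is f = 1000/1630 ≈ 0.614.
Interpolate at f ≈ 0.614 with slerp weights a = sin((1−f)δ)/sin δ ≈ 0.396, b = sin(fδ)/sin δ ≈ 0.625.
p = a·p₁ + b·p₂ ≈ (0.125, 0.942, 0.312); φ = arcsin(p_z) ≈ 18.19°, λ = atan2(p_y, p_x) ≈ 82.47°.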